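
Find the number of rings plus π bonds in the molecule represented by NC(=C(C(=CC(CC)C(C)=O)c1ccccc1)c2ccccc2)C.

11

Molecular formula from the SMILES: C22H25NO.
DoU = (2C + 2 + N − H − X)/2 = (2·22 + 2 + 1 − 25 − 0)/2 = 22/2 = 11.
(Structurally: 2 ring(s) + 9 π bond(s) = 11.)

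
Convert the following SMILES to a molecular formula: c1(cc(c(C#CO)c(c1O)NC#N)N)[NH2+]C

C10H11N4O2+

Heavy atoms from the SMILES: 10 C, 4 N, 2 O.
Implicit hydrogens by atom environment:
  5 × C (aromatic): no H
  3 × C: no H
  2 × O: 1 H each → 2
  1 × C: 3 H
  1 × C (aromatic): 1 H
  1 × N (charge +1): 2 H
  1 × N: 2 H
  1 × N: 1 H
  1 × N: no H
  Total hydrogens = 11.
Net charge +1.
Molecular formula: C10H11N4O2+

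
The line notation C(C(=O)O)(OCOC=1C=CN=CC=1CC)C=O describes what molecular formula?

C11H13NO5

Heavy atoms from the SMILES: 11 C, 1 N, 5 O.
Implicit hydrogens by atom environment:
  4 × O: no H
  3 × C (aromatic): 1 H each → 3
  2 × C: 2 H each → 4
  2 × C: 1 H each → 2
  2 × C (aromatic): no H
  1 × C: 3 H
  1 × C: no H
  1 × N (aromatic): no H
  1 × O: 1 H
  Total hydrogens = 13.
Molecular formula: C11H13NO5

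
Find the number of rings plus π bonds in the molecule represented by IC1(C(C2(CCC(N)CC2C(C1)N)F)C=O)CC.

3

Molecular formula from the SMILES: C13H22FIN2O.
DoU = (2C + 2 + N − H − X)/2 = (2·13 + 2 + 2 − 22 − 2)/2 = 6/2 = 3.
(Structurally: 2 ring(s) + 1 π bond(s) = 3.)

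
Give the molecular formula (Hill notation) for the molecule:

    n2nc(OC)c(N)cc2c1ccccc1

C11H11N3O

Heavy atoms from the SMILES: 11 C, 3 N, 1 O.
Implicit hydrogens by atom environment:
  6 × C (aromatic): 1 H each → 6
  4 × C (aromatic): no H
  2 × N (aromatic): no H
  1 × C: 3 H
  1 × N: 2 H
  1 × O: no H
  Total hydrogens = 11.
Molecular formula: C11H11N3O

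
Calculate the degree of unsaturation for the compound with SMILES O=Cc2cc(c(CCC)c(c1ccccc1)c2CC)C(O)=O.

Molecular formula from the SMILES: C19H20O3.
DoU = (2C + 2 + N − H − X)/2 = (2·19 + 2 + 0 − 20 − 0)/2 = 20/2 = 10.
(Structurally: 2 ring(s) + 8 π bond(s) = 10.)

10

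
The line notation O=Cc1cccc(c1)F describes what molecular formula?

C7H5FO

Heavy atoms from the SMILES: 7 C, 1 F, 1 O.
Implicit hydrogens by atom environment:
  4 × C (aromatic): 1 H each → 4
  2 × C (aromatic): no H
  1 × C: 1 H
  1 × F: no H
  1 × O: no H
  Total hydrogens = 5.
Molecular formula: C7H5FO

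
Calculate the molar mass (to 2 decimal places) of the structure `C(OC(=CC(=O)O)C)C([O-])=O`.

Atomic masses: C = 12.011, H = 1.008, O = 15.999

Molecular formula: C6H7O5-.
M = 6×12.011 + 7×1.008 + 5×15.999 = 159.12 g/mol.

159.12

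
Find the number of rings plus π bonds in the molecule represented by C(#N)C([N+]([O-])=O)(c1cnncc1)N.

Molecular formula from the SMILES: C6H5N5O2.
DoU = (2C + 2 + N − H − X)/2 = (2·6 + 2 + 5 − 5 − 0)/2 = 14/2 = 7.
(Structurally: 1 ring(s) + 6 π bond(s) = 7.)

7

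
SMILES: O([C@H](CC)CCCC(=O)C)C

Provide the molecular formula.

C9H18O2

Heavy atoms from the SMILES: 9 C, 2 O.
Implicit hydrogens by atom environment:
  4 × C: 2 H each → 8
  3 × C: 3 H each → 9
  2 × O: no H
  1 × C: 1 H
  1 × C: no H
  Total hydrogens = 18.
Molecular formula: C9H18O2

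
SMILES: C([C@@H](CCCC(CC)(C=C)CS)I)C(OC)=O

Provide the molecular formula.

Heavy atoms from the SMILES: 13 C, 1 I, 2 O, 1 S.
Implicit hydrogens by atom environment:
  7 × C: 2 H each → 14
  2 × C: 3 H each → 6
  2 × C: 1 H each → 2
  2 × C: no H
  2 × O: no H
  1 × I: no H
  1 × S: 1 H
  Total hydrogens = 23.
Molecular formula: C13H23IO2S

C13H23IO2S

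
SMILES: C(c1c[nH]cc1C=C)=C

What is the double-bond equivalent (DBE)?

5

Molecular formula from the SMILES: C8H9N.
DoU = (2C + 2 + N − H − X)/2 = (2·8 + 2 + 1 − 9 − 0)/2 = 10/2 = 5.
(Structurally: 1 ring(s) + 4 π bond(s) = 5.)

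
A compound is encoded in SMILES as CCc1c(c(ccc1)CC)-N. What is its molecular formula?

Heavy atoms from the SMILES: 10 C, 1 N.
Implicit hydrogens by atom environment:
  3 × C (aromatic): 1 H each → 3
  3 × C (aromatic): no H
  2 × C: 3 H each → 6
  2 × C: 2 H each → 4
  1 × N: 2 H
  Total hydrogens = 15.
Molecular formula: C10H15N

C10H15N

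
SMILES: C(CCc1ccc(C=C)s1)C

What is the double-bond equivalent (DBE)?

4

Molecular formula from the SMILES: C10H14S.
DoU = (2C + 2 + N − H − X)/2 = (2·10 + 2 + 0 − 14 − 0)/2 = 8/2 = 4.
(Structurally: 1 ring(s) + 3 π bond(s) = 4.)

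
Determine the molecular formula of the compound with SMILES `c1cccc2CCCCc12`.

Heavy atoms from the SMILES: 10 C.
Implicit hydrogens by atom environment:
  4 × C: 2 H each → 8
  4 × C (aromatic): 1 H each → 4
  2 × C (aromatic): no H
  Total hydrogens = 12.
Molecular formula: C10H12

C10H12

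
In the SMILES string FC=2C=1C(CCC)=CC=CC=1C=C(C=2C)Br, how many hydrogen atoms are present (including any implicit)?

14

Hydrogens are implicit in SMILES; fill each atom to its normal valence:
  6 × C (aromatic): no H
  4 × C (aromatic): 1 H each → 4
  2 × C: 3 H each → 6
  2 × C: 2 H each → 4
  1 × Br: no H
  1 × F: no H
  Total hydrogens = 14.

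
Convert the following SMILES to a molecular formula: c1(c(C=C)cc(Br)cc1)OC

Heavy atoms from the SMILES: 1 Br, 9 C, 1 O.
Implicit hydrogens by atom environment:
  3 × C (aromatic): 1 H each → 3
  3 × C (aromatic): no H
  1 × Br: no H
  1 × C: 3 H
  1 × C: 2 H
  1 × C: 1 H
  1 × O: no H
  Total hydrogens = 9.
Molecular formula: C9H9BrO

C9H9BrO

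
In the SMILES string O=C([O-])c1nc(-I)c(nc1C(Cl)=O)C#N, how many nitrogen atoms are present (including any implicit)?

The symbol for nitrogen appears 3 times in the SMILES.

3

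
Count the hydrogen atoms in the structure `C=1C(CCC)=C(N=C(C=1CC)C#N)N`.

Hydrogens are implicit in SMILES; fill each atom to its normal valence:
  4 × C (aromatic): no H
  3 × C: 2 H each → 6
  2 × C: 3 H each → 6
  1 × C (aromatic): 1 H
  1 × C: no H
  1 × N: 2 H
  1 × N (aromatic): no H
  1 × N: no H
  Total hydrogens = 15.

15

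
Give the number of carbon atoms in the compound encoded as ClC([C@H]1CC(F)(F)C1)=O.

The symbol for carbon appears 5 times in the SMILES. (Cl is a single chlorine, not C + l.)

5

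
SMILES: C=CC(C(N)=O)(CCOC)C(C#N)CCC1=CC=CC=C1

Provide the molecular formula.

Heavy atoms from the SMILES: 17 C, 2 N, 2 O.
Implicit hydrogens by atom environment:
  5 × C: 2 H each → 10
  5 × C (aromatic): 1 H each → 5
  3 × C: no H
  2 × C: 1 H each → 2
  2 × O: no H
  1 × C: 3 H
  1 × C (aromatic): no H
  1 × N: 2 H
  1 × N: no H
  Total hydrogens = 22.
Molecular formula: C17H22N2O2

C17H22N2O2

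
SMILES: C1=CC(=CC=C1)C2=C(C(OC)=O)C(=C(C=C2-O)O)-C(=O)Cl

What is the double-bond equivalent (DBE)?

10

Molecular formula from the SMILES: C15H11ClO5.
DoU = (2C + 2 + N − H − X)/2 = (2·15 + 2 + 0 − 11 − 1)/2 = 20/2 = 10.
(Structurally: 2 ring(s) + 8 π bond(s) = 10.)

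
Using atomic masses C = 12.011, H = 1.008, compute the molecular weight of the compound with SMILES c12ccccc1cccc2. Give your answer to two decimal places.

Molecular formula: C10H8.
M = 10×12.011 + 8×1.008 = 128.17 g/mol.

128.17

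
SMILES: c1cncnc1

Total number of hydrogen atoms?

4

Hydrogens are implicit in SMILES; fill each atom to its normal valence:
  4 × C (aromatic): 1 H each → 4
  2 × N (aromatic): no H
  Total hydrogens = 4.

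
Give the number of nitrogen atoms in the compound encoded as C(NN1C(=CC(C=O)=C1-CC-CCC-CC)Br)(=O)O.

2

The symbol for nitrogen appears 2 times in the SMILES.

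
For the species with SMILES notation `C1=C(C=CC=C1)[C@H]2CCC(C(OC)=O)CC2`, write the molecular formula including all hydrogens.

C14H18O2

Heavy atoms from the SMILES: 14 C, 2 O.
Implicit hydrogens by atom environment:
  5 × C (aromatic): 1 H each → 5
  4 × C: 2 H each → 8
  2 × C: 1 H each → 2
  2 × O: no H
  1 × C: 3 H
  1 × C: no H
  1 × C (aromatic): no H
  Total hydrogens = 18.
Molecular formula: C14H18O2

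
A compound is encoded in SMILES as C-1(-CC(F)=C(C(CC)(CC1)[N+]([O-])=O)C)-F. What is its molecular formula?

Heavy atoms from the SMILES: 10 C, 2 F, 1 N, 2 O.
Implicit hydrogens by atom environment:
  4 × C: 2 H each → 8
  3 × C: no H
  2 × C: 3 H each → 6
  2 × F: no H
  1 × C: 1 H
  1 × N (charge +1): no H
  1 × O: no H
  1 × O (charge -1): no H
  Total hydrogens = 15.
Molecular formula: C10H15F2NO2

C10H15F2NO2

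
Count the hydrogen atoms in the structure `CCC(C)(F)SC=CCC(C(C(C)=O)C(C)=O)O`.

21

Hydrogens are implicit in SMILES; fill each atom to its normal valence:
  4 × C: 3 H each → 12
  4 × C: 1 H each → 4
  3 × C: no H
  2 × C: 2 H each → 4
  2 × O: no H
  1 × F: no H
  1 × O: 1 H
  1 × S: no H
  Total hydrogens = 21.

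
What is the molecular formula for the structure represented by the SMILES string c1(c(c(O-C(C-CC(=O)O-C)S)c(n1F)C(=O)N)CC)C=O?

C13H17FN2O5S

Heavy atoms from the SMILES: 13 C, 1 F, 2 N, 5 O, 1 S.
Implicit hydrogens by atom environment:
  5 × O: no H
  4 × C (aromatic): no H
  3 × C: 2 H each → 6
  2 × C: 3 H each → 6
  2 × C: 1 H each → 2
  2 × C: no H
  1 × F: no H
  1 × N: 2 H
  1 × N (aromatic): no H
  1 × S: 1 H
  Total hydrogens = 17.
Molecular formula: C13H17FN2O5S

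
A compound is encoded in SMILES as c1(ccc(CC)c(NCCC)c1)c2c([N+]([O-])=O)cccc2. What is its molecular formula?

Heavy atoms from the SMILES: 17 C, 2 N, 2 O.
Implicit hydrogens by atom environment:
  7 × C (aromatic): 1 H each → 7
  5 × C (aromatic): no H
  3 × C: 2 H each → 6
  2 × C: 3 H each → 6
  1 × N: 1 H
  1 × N (charge +1): no H
  1 × O: no H
  1 × O (charge -1): no H
  Total hydrogens = 20.
Molecular formula: C17H20N2O2

C17H20N2O2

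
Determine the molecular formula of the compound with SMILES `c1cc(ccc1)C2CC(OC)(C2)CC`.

Heavy atoms from the SMILES: 13 C, 1 O.
Implicit hydrogens by atom environment:
  5 × C (aromatic): 1 H each → 5
  3 × C: 2 H each → 6
  2 × C: 3 H each → 6
  1 × C: 1 H
  1 × C: no H
  1 × C (aromatic): no H
  1 × O: no H
  Total hydrogens = 18.
Molecular formula: C13H18O

C13H18O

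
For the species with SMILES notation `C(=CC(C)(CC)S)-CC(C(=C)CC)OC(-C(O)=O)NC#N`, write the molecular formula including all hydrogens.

C15H24N2O3S

Heavy atoms from the SMILES: 15 C, 2 N, 3 O, 1 S.
Implicit hydrogens by atom environment:
  4 × C: 2 H each → 8
  4 × C: 1 H each → 4
  4 × C: no H
  3 × C: 3 H each → 9
  2 × O: no H
  1 × N: 1 H
  1 × N: no H
  1 × O: 1 H
  1 × S: 1 H
  Total hydrogens = 24.
Molecular formula: C15H24N2O3S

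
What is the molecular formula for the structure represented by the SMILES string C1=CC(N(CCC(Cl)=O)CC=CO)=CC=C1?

Heavy atoms from the SMILES: 12 C, 1 Cl, 1 N, 2 O.
Implicit hydrogens by atom environment:
  5 × C (aromatic): 1 H each → 5
  3 × C: 2 H each → 6
  2 × C: 1 H each → 2
  1 × C: no H
  1 × C (aromatic): no H
  1 × Cl: no H
  1 × N: no H
  1 × O: 1 H
  1 × O: no H
  Total hydrogens = 14.
Molecular formula: C12H14ClNO2

C12H14ClNO2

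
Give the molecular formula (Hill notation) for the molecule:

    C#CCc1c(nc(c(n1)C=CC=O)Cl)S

C10H7ClN2OS

Heavy atoms from the SMILES: 10 C, 1 Cl, 2 N, 1 O, 1 S.
Implicit hydrogens by atom environment:
  4 × C: 1 H each → 4
  4 × C (aromatic): no H
  2 × N (aromatic): no H
  1 × C: 2 H
  1 × C: no H
  1 × Cl: no H
  1 × O: no H
  1 × S: 1 H
  Total hydrogens = 7.
Molecular formula: C10H7ClN2OS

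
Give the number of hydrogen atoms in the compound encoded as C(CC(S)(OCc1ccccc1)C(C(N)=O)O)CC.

21

Hydrogens are implicit in SMILES; fill each atom to its normal valence:
  5 × C (aromatic): 1 H each → 5
  4 × C: 2 H each → 8
  2 × C: no H
  2 × O: no H
  1 × C: 3 H
  1 × C: 1 H
  1 × C (aromatic): no H
  1 × N: 2 H
  1 × O: 1 H
  1 × S: 1 H
  Total hydrogens = 21.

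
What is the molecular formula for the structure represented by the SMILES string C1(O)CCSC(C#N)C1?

Heavy atoms from the SMILES: 6 C, 1 N, 1 O, 1 S.
Implicit hydrogens by atom environment:
  3 × C: 2 H each → 6
  2 × C: 1 H each → 2
  1 × C: no H
  1 × N: no H
  1 × O: 1 H
  1 × S: no H
  Total hydrogens = 9.
Molecular formula: C6H9NOS

C6H9NOS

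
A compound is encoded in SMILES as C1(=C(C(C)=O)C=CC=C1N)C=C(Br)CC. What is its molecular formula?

C12H14BrNO

Heavy atoms from the SMILES: 1 Br, 12 C, 1 N, 1 O.
Implicit hydrogens by atom environment:
  3 × C (aromatic): 1 H each → 3
  3 × C (aromatic): no H
  2 × C: 3 H each → 6
  2 × C: no H
  1 × Br: no H
  1 × C: 2 H
  1 × C: 1 H
  1 × N: 2 H
  1 × O: no H
  Total hydrogens = 14.
Molecular formula: C12H14BrNO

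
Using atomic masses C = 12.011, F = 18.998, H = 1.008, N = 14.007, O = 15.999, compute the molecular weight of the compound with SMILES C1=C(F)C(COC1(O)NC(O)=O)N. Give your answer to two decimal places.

192.15

Molecular formula: C6H9FN2O4.
M = 6×12.011 + 1×18.998 + 9×1.008 + 2×14.007 + 4×15.999 = 192.15 g/mol.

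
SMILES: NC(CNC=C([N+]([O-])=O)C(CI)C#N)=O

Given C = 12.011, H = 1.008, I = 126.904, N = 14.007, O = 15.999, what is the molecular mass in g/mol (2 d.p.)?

324.08

Molecular formula: C7H9IN4O3.
M = 7×12.011 + 9×1.008 + 1×126.904 + 4×14.007 + 3×15.999 = 324.08 g/mol.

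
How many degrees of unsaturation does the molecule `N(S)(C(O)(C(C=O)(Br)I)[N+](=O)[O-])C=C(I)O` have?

Molecular formula from the SMILES: C5H5BrI2N2O5S.
DoU = (2C + 2 + N − H − X)/2 = (2·5 + 2 + 2 − 5 − 3)/2 = 6/2 = 3.
(Structurally: 0 ring(s) + 3 π bond(s) = 3.)

3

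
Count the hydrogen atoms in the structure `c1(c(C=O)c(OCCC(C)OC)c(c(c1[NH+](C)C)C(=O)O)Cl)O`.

Hydrogens are implicit in SMILES; fill each atom to its normal valence:
  6 × C (aromatic): no H
  4 × C: 3 H each → 12
  4 × O: no H
  2 × C: 2 H each → 4
  2 × C: 1 H each → 2
  2 × O: 1 H each → 2
  1 × C: no H
  1 × Cl: no H
  1 × N (charge +1): 1 H
  Total hydrogens = 21.

21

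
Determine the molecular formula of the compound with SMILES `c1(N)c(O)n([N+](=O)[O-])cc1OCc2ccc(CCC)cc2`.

Heavy atoms from the SMILES: 14 C, 3 N, 4 O.
Implicit hydrogens by atom environment:
  5 × C (aromatic): 1 H each → 5
  5 × C (aromatic): no H
  3 × C: 2 H each → 6
  2 × O: no H
  1 × C: 3 H
  1 × N: 2 H
  1 × N (aromatic): no H
  1 × N (charge +1): no H
  1 × O: 1 H
  1 × O (charge -1): no H
  Total hydrogens = 17.
Molecular formula: C14H17N3O4

C14H17N3O4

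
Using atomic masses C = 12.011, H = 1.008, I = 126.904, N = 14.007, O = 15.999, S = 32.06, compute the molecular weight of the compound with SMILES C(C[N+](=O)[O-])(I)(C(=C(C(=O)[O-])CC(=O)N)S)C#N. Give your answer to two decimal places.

384.12

Molecular formula: C8H7IN3O5S-.
M = 8×12.011 + 7×1.008 + 1×126.904 + 3×14.007 + 5×15.999 + 1×32.06 = 384.12 g/mol.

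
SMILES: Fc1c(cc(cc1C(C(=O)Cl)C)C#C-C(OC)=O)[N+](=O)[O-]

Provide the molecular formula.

Heavy atoms from the SMILES: 13 C, 1 Cl, 1 F, 1 N, 5 O.
Implicit hydrogens by atom environment:
  4 × C (aromatic): no H
  4 × C: no H
  4 × O: no H
  2 × C: 3 H each → 6
  2 × C (aromatic): 1 H each → 2
  1 × C: 1 H
  1 × Cl: no H
  1 × F: no H
  1 × N (charge +1): no H
  1 × O (charge -1): no H
  Total hydrogens = 9.
Molecular formula: C13H9ClFNO5

C13H9ClFNO5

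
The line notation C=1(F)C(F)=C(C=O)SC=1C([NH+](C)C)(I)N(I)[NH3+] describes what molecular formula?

Heavy atoms from the SMILES: 8 C, 2 F, 2 I, 3 N, 1 O, 1 S.
Implicit hydrogens by atom environment:
  4 × C (aromatic): no H
  2 × C: 3 H each → 6
  2 × F: no H
  2 × I: no H
  1 × C: 1 H
  1 × C: no H
  1 × N (charge +1): 3 H
  1 × N (charge +1): 1 H
  1 × N: no H
  1 × O: no H
  1 × S (aromatic): no H
  Total hydrogens = 11.
Net charge +2.
Molecular formula: [C8H11F2I2N3OS]2+

[C8H11F2I2N3OS]2+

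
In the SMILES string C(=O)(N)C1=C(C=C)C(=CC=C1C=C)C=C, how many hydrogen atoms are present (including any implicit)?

Hydrogens are implicit in SMILES; fill each atom to its normal valence:
  4 × C (aromatic): no H
  3 × C: 2 H each → 6
  3 × C: 1 H each → 3
  2 × C (aromatic): 1 H each → 2
  1 × C: no H
  1 × N: 2 H
  1 × O: no H
  Total hydrogens = 13.

13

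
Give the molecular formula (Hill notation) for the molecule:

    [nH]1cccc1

Heavy atoms from the SMILES: 4 C, 1 N.
Implicit hydrogens by atom environment:
  4 × C (aromatic): 1 H each → 4
  1 × N (aromatic): 1 H
  Total hydrogens = 5.
Molecular formula: C4H5N

C4H5N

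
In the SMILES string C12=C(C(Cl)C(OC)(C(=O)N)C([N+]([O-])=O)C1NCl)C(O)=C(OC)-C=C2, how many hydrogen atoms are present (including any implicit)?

15

Hydrogens are implicit in SMILES; fill each atom to its normal valence:
  4 × C (aromatic): no H
  4 × O: no H
  3 × C: 1 H each → 3
  2 × C: 3 H each → 6
  2 × C (aromatic): 1 H each → 2
  2 × C: no H
  2 × Cl: no H
  1 × N: 2 H
  1 × N: 1 H
  1 × N (charge +1): no H
  1 × O: 1 H
  1 × O (charge -1): no H
  Total hydrogens = 15.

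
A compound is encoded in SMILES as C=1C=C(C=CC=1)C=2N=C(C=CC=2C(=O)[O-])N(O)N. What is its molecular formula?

C12H10N3O3-

Heavy atoms from the SMILES: 12 C, 3 N, 3 O.
Implicit hydrogens by atom environment:
  7 × C (aromatic): 1 H each → 7
  4 × C (aromatic): no H
  1 × C: no H
  1 × N: 2 H
  1 × N (aromatic): no H
  1 × N: no H
  1 × O: 1 H
  1 × O: no H
  1 × O (charge -1): no H
  Total hydrogens = 10.
Net charge -1.
Molecular formula: C12H10N3O3-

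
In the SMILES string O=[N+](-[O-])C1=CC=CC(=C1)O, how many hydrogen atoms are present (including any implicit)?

Hydrogens are implicit in SMILES; fill each atom to its normal valence:
  4 × C (aromatic): 1 H each → 4
  2 × C (aromatic): no H
  1 × N (charge +1): no H
  1 × O: 1 H
  1 × O: no H
  1 × O (charge -1): no H
  Total hydrogens = 5.

5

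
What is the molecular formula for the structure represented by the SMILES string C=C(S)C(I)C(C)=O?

Heavy atoms from the SMILES: 5 C, 1 I, 1 O, 1 S.
Implicit hydrogens by atom environment:
  2 × C: no H
  1 × C: 3 H
  1 × C: 2 H
  1 × C: 1 H
  1 × I: no H
  1 × O: no H
  1 × S: 1 H
  Total hydrogens = 7.
Molecular formula: C5H7IOS

C5H7IOS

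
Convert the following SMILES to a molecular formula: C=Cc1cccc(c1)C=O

C9H8O

Heavy atoms from the SMILES: 9 C, 1 O.
Implicit hydrogens by atom environment:
  4 × C (aromatic): 1 H each → 4
  2 × C: 1 H each → 2
  2 × C (aromatic): no H
  1 × C: 2 H
  1 × O: no H
  Total hydrogens = 8.
Molecular formula: C9H8O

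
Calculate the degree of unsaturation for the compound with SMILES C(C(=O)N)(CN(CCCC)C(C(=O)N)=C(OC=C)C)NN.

4

Molecular formula from the SMILES: C13H25N5O3.
DoU = (2C + 2 + N − H − X)/2 = (2·13 + 2 + 5 − 25 − 0)/2 = 8/2 = 4.
(Structurally: 0 ring(s) + 4 π bond(s) = 4.)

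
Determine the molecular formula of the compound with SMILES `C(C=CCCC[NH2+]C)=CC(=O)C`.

Heavy atoms from the SMILES: 10 C, 1 N, 1 O.
Implicit hydrogens by atom environment:
  4 × C: 1 H each → 4
  3 × C: 2 H each → 6
  2 × C: 3 H each → 6
  1 × C: no H
  1 × N (charge +1): 2 H
  1 × O: no H
  Total hydrogens = 18.
Net charge +1.
Molecular formula: C10H18NO+

C10H18NO+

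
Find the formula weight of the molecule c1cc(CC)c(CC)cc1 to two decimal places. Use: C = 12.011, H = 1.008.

134.22

Molecular formula: C10H14.
M = 10×12.011 + 14×1.008 = 134.22 g/mol.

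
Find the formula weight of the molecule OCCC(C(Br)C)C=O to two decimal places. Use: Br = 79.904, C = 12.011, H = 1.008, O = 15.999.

195.06

Molecular formula: C6H11BrO2.
M = 1×79.904 + 6×12.011 + 11×1.008 + 2×15.999 = 195.06 g/mol.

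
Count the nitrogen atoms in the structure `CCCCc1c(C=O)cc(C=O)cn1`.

The symbol for nitrogen appears 1 time in the SMILES.

1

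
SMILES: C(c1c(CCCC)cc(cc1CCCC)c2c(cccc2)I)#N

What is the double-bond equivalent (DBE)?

Molecular formula from the SMILES: C21H24IN.
DoU = (2C + 2 + N − H − X)/2 = (2·21 + 2 + 1 − 24 − 1)/2 = 20/2 = 10.
(Structurally: 2 ring(s) + 8 π bond(s) = 10.)

10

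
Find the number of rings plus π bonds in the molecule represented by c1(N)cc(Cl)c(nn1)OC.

Molecular formula from the SMILES: C5H6ClN3O.
DoU = (2C + 2 + N − H − X)/2 = (2·5 + 2 + 3 − 6 − 1)/2 = 8/2 = 4.
(Structurally: 1 ring(s) + 3 π bond(s) = 4.)

4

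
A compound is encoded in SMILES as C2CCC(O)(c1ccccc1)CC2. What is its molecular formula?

Heavy atoms from the SMILES: 12 C, 1 O.
Implicit hydrogens by atom environment:
  5 × C: 2 H each → 10
  5 × C (aromatic): 1 H each → 5
  1 × C: no H
  1 × C (aromatic): no H
  1 × O: 1 H
  Total hydrogens = 16.
Molecular formula: C12H16O

C12H16O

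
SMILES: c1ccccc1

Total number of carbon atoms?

6

The symbol for carbon appears 6 times in the SMILES. Lowercase c denotes aromatic carbon and counts toward C.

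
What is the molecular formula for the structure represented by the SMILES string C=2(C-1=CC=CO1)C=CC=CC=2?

C10H8O

Heavy atoms from the SMILES: 10 C, 1 O.
Implicit hydrogens by atom environment:
  8 × C (aromatic): 1 H each → 8
  2 × C (aromatic): no H
  1 × O (aromatic): no H
  Total hydrogens = 8.
Molecular formula: C10H8O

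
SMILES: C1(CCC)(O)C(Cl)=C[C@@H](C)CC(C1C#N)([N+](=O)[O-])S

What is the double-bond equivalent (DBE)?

Molecular formula from the SMILES: C12H17ClN2O3S.
DoU = (2C + 2 + N − H − X)/2 = (2·12 + 2 + 2 − 17 − 1)/2 = 10/2 = 5.
(Structurally: 1 ring(s) + 4 π bond(s) = 5.)

5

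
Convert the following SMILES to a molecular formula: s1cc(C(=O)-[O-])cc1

C5H3O2S-

Heavy atoms from the SMILES: 5 C, 2 O, 1 S.
Implicit hydrogens by atom environment:
  3 × C (aromatic): 1 H each → 3
  1 × C (aromatic): no H
  1 × C: no H
  1 × O: no H
  1 × O (charge -1): no H
  1 × S (aromatic): no H
  Total hydrogens = 3.
Net charge -1.
Molecular formula: C5H3O2S-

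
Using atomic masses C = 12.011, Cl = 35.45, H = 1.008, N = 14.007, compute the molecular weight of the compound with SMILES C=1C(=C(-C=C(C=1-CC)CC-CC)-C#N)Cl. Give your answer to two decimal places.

Molecular formula: C13H16ClN.
M = 13×12.011 + 1×35.45 + 16×1.008 + 1×14.007 = 221.73 g/mol.

221.73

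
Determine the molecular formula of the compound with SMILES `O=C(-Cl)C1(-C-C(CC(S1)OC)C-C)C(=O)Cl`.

Heavy atoms from the SMILES: 10 C, 2 Cl, 3 O, 1 S.
Implicit hydrogens by atom environment:
  3 × C: 2 H each → 6
  3 × C: no H
  3 × O: no H
  2 × C: 3 H each → 6
  2 × C: 1 H each → 2
  2 × Cl: no H
  1 × S: no H
  Total hydrogens = 14.
Molecular formula: C10H14Cl2O3S

C10H14Cl2O3S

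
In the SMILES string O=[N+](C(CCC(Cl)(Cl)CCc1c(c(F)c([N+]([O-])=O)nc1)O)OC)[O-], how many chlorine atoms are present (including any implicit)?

2

The symbol for chlorine appears 2 times in the SMILES.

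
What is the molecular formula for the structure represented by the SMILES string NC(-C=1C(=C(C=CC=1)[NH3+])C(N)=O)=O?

C8H10N3O2+

Heavy atoms from the SMILES: 8 C, 3 N, 2 O.
Implicit hydrogens by atom environment:
  3 × C (aromatic): 1 H each → 3
  3 × C (aromatic): no H
  2 × C: no H
  2 × N: 2 H each → 4
  2 × O: no H
  1 × N (charge +1): 3 H
  Total hydrogens = 10.
Net charge +1.
Molecular formula: C8H10N3O2+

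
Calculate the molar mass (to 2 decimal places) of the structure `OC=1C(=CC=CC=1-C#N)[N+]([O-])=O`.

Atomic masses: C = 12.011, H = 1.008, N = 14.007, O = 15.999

164.12

Molecular formula: C7H4N2O3.
M = 7×12.011 + 4×1.008 + 2×14.007 + 3×15.999 = 164.12 g/mol.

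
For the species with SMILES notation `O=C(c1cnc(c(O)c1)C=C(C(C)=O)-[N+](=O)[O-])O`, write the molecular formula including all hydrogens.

Heavy atoms from the SMILES: 10 C, 2 N, 6 O.
Implicit hydrogens by atom environment:
  3 × C (aromatic): no H
  3 × C: no H
  3 × O: no H
  2 × C (aromatic): 1 H each → 2
  2 × O: 1 H each → 2
  1 × C: 3 H
  1 × C: 1 H
  1 × N (aromatic): no H
  1 × N (charge +1): no H
  1 × O (charge -1): no H
  Total hydrogens = 8.
Molecular formula: C10H8N2O6

C10H8N2O6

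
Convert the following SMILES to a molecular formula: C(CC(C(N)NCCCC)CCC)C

Heavy atoms from the SMILES: 12 C, 2 N.
Implicit hydrogens by atom environment:
  7 × C: 2 H each → 14
  3 × C: 3 H each → 9
  2 × C: 1 H each → 2
  1 × N: 2 H
  1 × N: 1 H
  Total hydrogens = 28.
Molecular formula: C12H28N2

C12H28N2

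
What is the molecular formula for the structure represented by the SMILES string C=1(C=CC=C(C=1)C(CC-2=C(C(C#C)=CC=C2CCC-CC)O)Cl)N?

C21H24ClNO

Heavy atoms from the SMILES: 21 C, 1 Cl, 1 N, 1 O.
Implicit hydrogens by atom environment:
  6 × C (aromatic): 1 H each → 6
  6 × C (aromatic): no H
  5 × C: 2 H each → 10
  2 × C: 1 H each → 2
  1 × C: 3 H
  1 × C: no H
  1 × Cl: no H
  1 × N: 2 H
  1 × O: 1 H
  Total hydrogens = 24.
Molecular formula: C21H24ClNO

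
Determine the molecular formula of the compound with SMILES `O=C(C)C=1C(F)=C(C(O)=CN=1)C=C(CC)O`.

C11H12FNO3

Heavy atoms from the SMILES: 11 C, 1 F, 1 N, 3 O.
Implicit hydrogens by atom environment:
  4 × C (aromatic): no H
  2 × C: 3 H each → 6
  2 × C: no H
  2 × O: 1 H each → 2
  1 × C: 2 H
  1 × C (aromatic): 1 H
  1 × C: 1 H
  1 × F: no H
  1 × N (aromatic): no H
  1 × O: no H
  Total hydrogens = 12.
Molecular formula: C11H12FNO3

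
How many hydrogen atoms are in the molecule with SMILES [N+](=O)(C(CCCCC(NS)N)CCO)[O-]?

19

Hydrogens are implicit in SMILES; fill each atom to its normal valence:
  6 × C: 2 H each → 12
  2 × C: 1 H each → 2
  1 × N: 2 H
  1 × N: 1 H
  1 × N (charge +1): no H
  1 × O: 1 H
  1 × O: no H
  1 × O (charge -1): no H
  1 × S: 1 H
  Total hydrogens = 19.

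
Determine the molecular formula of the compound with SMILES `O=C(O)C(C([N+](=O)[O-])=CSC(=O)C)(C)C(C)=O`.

C9H11NO6S

Heavy atoms from the SMILES: 9 C, 1 N, 6 O, 1 S.
Implicit hydrogens by atom environment:
  5 × C: no H
  4 × O: no H
  3 × C: 3 H each → 9
  1 × C: 1 H
  1 × N (charge +1): no H
  1 × O: 1 H
  1 × O (charge -1): no H
  1 × S: no H
  Total hydrogens = 11.
Molecular formula: C9H11NO6S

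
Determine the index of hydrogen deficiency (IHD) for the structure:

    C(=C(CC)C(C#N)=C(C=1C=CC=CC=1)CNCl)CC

8

Molecular formula from the SMILES: C16H19ClN2.
DoU = (2C + 2 + N − H − X)/2 = (2·16 + 2 + 2 − 19 − 1)/2 = 16/2 = 8.
(Structurally: 1 ring(s) + 7 π bond(s) = 8.)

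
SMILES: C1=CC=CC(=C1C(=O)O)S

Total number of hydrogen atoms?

Hydrogens are implicit in SMILES; fill each atom to its normal valence:
  4 × C (aromatic): 1 H each → 4
  2 × C (aromatic): no H
  1 × C: no H
  1 × O: 1 H
  1 × O: no H
  1 × S: 1 H
  Total hydrogens = 6.

6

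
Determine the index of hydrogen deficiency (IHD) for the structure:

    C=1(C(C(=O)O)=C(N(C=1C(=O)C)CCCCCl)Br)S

5

Molecular formula from the SMILES: C11H13BrClNO3S.
DoU = (2C + 2 + N − H − X)/2 = (2·11 + 2 + 1 − 13 − 2)/2 = 10/2 = 5.
(Structurally: 1 ring(s) + 4 π bond(s) = 5.)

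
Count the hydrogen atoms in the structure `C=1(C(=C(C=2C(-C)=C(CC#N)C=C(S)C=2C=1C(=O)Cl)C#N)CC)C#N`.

Hydrogens are implicit in SMILES; fill each atom to its normal valence:
  9 × C (aromatic): no H
  4 × C: no H
  3 × N: no H
  2 × C: 3 H each → 6
  2 × C: 2 H each → 4
  1 × C (aromatic): 1 H
  1 × Cl: no H
  1 × O: no H
  1 × S: 1 H
  Total hydrogens = 12.

12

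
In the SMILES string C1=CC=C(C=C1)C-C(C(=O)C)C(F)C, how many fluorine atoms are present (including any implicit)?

The symbol for fluorine appears 1 time in the SMILES.

1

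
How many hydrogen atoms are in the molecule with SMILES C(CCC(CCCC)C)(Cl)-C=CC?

23

Hydrogens are implicit in SMILES; fill each atom to its normal valence:
  5 × C: 2 H each → 10
  4 × C: 1 H each → 4
  3 × C: 3 H each → 9
  1 × Cl: no H
  Total hydrogens = 23.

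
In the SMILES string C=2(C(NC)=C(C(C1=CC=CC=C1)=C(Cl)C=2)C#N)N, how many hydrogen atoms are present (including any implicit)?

12

Hydrogens are implicit in SMILES; fill each atom to its normal valence:
  6 × C (aromatic): 1 H each → 6
  6 × C (aromatic): no H
  1 × C: 3 H
  1 × C: no H
  1 × Cl: no H
  1 × N: 2 H
  1 × N: 1 H
  1 × N: no H
  Total hydrogens = 12.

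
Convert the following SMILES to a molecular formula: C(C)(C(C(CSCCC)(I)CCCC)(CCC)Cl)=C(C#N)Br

Heavy atoms from the SMILES: 1 Br, 17 C, 1 Cl, 1 I, 1 N, 1 S.
Implicit hydrogens by atom environment:
  8 × C: 2 H each → 16
  5 × C: no H
  4 × C: 3 H each → 12
  1 × Br: no H
  1 × Cl: no H
  1 × I: no H
  1 × N: no H
  1 × S: no H
  Total hydrogens = 28.
Molecular formula: C17H28BrClINS

C17H28BrClINS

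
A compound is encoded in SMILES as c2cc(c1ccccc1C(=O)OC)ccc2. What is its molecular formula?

Heavy atoms from the SMILES: 14 C, 2 O.
Implicit hydrogens by atom environment:
  9 × C (aromatic): 1 H each → 9
  3 × C (aromatic): no H
  2 × O: no H
  1 × C: 3 H
  1 × C: no H
  Total hydrogens = 12.
Molecular formula: C14H12O2

C14H12O2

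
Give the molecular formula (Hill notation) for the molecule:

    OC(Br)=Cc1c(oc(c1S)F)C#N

Heavy atoms from the SMILES: 1 Br, 7 C, 1 F, 1 N, 2 O, 1 S.
Implicit hydrogens by atom environment:
  4 × C (aromatic): no H
  2 × C: no H
  1 × Br: no H
  1 × C: 1 H
  1 × F: no H
  1 × N: no H
  1 × O: 1 H
  1 × O (aromatic): no H
  1 × S: 1 H
  Total hydrogens = 3.
Molecular formula: C7H3BrFNO2S

C7H3BrFNO2S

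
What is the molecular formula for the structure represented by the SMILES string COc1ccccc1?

Heavy atoms from the SMILES: 7 C, 1 O.
Implicit hydrogens by atom environment:
  5 × C (aromatic): 1 H each → 5
  1 × C: 3 H
  1 × C (aromatic): no H
  1 × O: no H
  Total hydrogens = 8.
Molecular formula: C7H8O

C7H8O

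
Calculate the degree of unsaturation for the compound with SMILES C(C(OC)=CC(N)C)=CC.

Molecular formula from the SMILES: C8H15NO.
DoU = (2C + 2 + N − H − X)/2 = (2·8 + 2 + 1 − 15 − 0)/2 = 4/2 = 2.
(Structurally: 0 ring(s) + 2 π bond(s) = 2.)

2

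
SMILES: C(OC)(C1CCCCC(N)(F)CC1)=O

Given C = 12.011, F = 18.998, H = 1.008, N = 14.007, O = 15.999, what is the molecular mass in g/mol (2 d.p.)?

Molecular formula: C10H18FNO2.
M = 10×12.011 + 1×18.998 + 18×1.008 + 1×14.007 + 2×15.999 = 203.26 g/mol.

203.26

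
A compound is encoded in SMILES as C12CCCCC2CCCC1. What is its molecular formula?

Heavy atoms from the SMILES: 10 C.
Implicit hydrogens by atom environment:
  8 × C: 2 H each → 16
  2 × C: 1 H each → 2
  Total hydrogens = 18.
Molecular formula: C10H18

C10H18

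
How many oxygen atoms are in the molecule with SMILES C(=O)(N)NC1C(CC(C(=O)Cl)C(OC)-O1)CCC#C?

4

The symbol for oxygen appears 4 times in the SMILES.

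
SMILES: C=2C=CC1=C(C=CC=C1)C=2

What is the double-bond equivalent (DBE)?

7

Molecular formula from the SMILES: C10H8.
DoU = (2C + 2 + N − H − X)/2 = (2·10 + 2 + 0 − 8 − 0)/2 = 14/2 = 7.
(Structurally: 2 ring(s) + 5 π bond(s) = 7.)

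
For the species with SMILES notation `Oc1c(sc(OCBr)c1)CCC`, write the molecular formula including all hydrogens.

Heavy atoms from the SMILES: 1 Br, 8 C, 2 O, 1 S.
Implicit hydrogens by atom environment:
  3 × C: 2 H each → 6
  3 × C (aromatic): no H
  1 × Br: no H
  1 × C: 3 H
  1 × C (aromatic): 1 H
  1 × O: 1 H
  1 × O: no H
  1 × S (aromatic): no H
  Total hydrogens = 11.
Molecular formula: C8H11BrO2S

C8H11BrO2S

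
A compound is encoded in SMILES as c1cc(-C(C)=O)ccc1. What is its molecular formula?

C8H8O

Heavy atoms from the SMILES: 8 C, 1 O.
Implicit hydrogens by atom environment:
  5 × C (aromatic): 1 H each → 5
  1 × C: 3 H
  1 × C (aromatic): no H
  1 × C: no H
  1 × O: no H
  Total hydrogens = 8.
Molecular formula: C8H8O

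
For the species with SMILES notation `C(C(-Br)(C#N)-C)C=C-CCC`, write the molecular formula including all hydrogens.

C9H14BrN

Heavy atoms from the SMILES: 1 Br, 9 C, 1 N.
Implicit hydrogens by atom environment:
  3 × C: 2 H each → 6
  2 × C: 3 H each → 6
  2 × C: 1 H each → 2
  2 × C: no H
  1 × Br: no H
  1 × N: no H
  Total hydrogens = 14.
Molecular formula: C9H14BrN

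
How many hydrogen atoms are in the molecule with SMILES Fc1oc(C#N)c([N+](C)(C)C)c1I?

9

Hydrogens are implicit in SMILES; fill each atom to its normal valence:
  4 × C (aromatic): no H
  3 × C: 3 H each → 9
  1 × C: no H
  1 × F: no H
  1 × I: no H
  1 × N: no H
  1 × N (charge +1): no H
  1 × O (aromatic): no H
  Total hydrogens = 9.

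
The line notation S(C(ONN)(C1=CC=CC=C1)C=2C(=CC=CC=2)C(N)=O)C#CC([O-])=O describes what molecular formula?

C17H14N3O4S-

Heavy atoms from the SMILES: 17 C, 3 N, 4 O, 1 S.
Implicit hydrogens by atom environment:
  9 × C (aromatic): 1 H each → 9
  5 × C: no H
  3 × C (aromatic): no H
  3 × O: no H
  2 × N: 2 H each → 4
  1 × N: 1 H
  1 × O (charge -1): no H
  1 × S: no H
  Total hydrogens = 14.
Net charge -1.
Molecular formula: C17H14N3O4S-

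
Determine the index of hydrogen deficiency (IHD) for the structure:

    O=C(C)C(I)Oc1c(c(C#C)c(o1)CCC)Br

Molecular formula from the SMILES: C12H12BrIO3.
DoU = (2C + 2 + N − H − X)/2 = (2·12 + 2 + 0 − 12 − 2)/2 = 12/2 = 6.
(Structurally: 1 ring(s) + 5 π bond(s) = 6.)

6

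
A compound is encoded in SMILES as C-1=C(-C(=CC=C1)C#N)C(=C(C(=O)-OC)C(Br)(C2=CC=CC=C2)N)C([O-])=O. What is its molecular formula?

C19H14BrN2O4-

Heavy atoms from the SMILES: 1 Br, 19 C, 2 N, 4 O.
Implicit hydrogens by atom environment:
  9 × C (aromatic): 1 H each → 9
  6 × C: no H
  3 × C (aromatic): no H
  3 × O: no H
  1 × Br: no H
  1 × C: 3 H
  1 × N: 2 H
  1 × N: no H
  1 × O (charge -1): no H
  Total hydrogens = 14.
Net charge -1.
Molecular formula: C19H14BrN2O4-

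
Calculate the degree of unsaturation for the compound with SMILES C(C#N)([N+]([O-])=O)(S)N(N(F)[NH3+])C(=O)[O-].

4

Molecular formula from the SMILES: C3H4FN5O4S.
DoU = (2C + 2 + N − H − X)/2 = (2·3 + 2 + 5 − 4 − 1)/2 = 8/2 = 4.
(Structurally: 0 ring(s) + 4 π bond(s) = 4.)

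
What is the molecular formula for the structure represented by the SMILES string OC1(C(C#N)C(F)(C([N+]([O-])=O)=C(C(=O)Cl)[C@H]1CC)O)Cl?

Heavy atoms from the SMILES: 10 C, 2 Cl, 1 F, 2 N, 5 O.
Implicit hydrogens by atom environment:
  6 × C: no H
  2 × C: 1 H each → 2
  2 × Cl: no H
  2 × O: 1 H each → 2
  2 × O: no H
  1 × C: 3 H
  1 × C: 2 H
  1 × F: no H
  1 × N (charge +1): no H
  1 × N: no H
  1 × O (charge -1): no H
  Total hydrogens = 9.
Molecular formula: C10H9Cl2FN2O5

C10H9Cl2FN2O5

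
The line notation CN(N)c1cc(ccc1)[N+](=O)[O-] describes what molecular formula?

C7H9N3O2

Heavy atoms from the SMILES: 7 C, 3 N, 2 O.
Implicit hydrogens by atom environment:
  4 × C (aromatic): 1 H each → 4
  2 × C (aromatic): no H
  1 × C: 3 H
  1 × N: 2 H
  1 × N: no H
  1 × N (charge +1): no H
  1 × O: no H
  1 × O (charge -1): no H
  Total hydrogens = 9.
Molecular formula: C7H9N3O2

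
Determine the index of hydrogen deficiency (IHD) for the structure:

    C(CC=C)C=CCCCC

2

Molecular formula from the SMILES: C10H18.
DoU = (2C + 2 + N − H − X)/2 = (2·10 + 2 + 0 − 18 − 0)/2 = 4/2 = 2.
(Structurally: 0 ring(s) + 2 π bond(s) = 2.)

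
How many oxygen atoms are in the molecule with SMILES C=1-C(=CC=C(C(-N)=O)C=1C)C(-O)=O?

3

The symbol for oxygen appears 3 times in the SMILES.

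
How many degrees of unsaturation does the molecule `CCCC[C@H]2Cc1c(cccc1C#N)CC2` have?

Molecular formula from the SMILES: C15H19N.
DoU = (2C + 2 + N − H − X)/2 = (2·15 + 2 + 1 − 19 − 0)/2 = 14/2 = 7.
(Structurally: 2 ring(s) + 5 π bond(s) = 7.)

7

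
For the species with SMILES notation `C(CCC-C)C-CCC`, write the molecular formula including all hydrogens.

C9H20

Heavy atoms from the SMILES: 9 C.
Implicit hydrogens by atom environment:
  7 × C: 2 H each → 14
  2 × C: 3 H each → 6
  Total hydrogens = 20.
Molecular formula: C9H20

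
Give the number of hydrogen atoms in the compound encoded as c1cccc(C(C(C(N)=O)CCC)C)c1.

19

Hydrogens are implicit in SMILES; fill each atom to its normal valence:
  5 × C (aromatic): 1 H each → 5
  2 × C: 3 H each → 6
  2 × C: 2 H each → 4
  2 × C: 1 H each → 2
  1 × C: no H
  1 × C (aromatic): no H
  1 × N: 2 H
  1 × O: no H
  Total hydrogens = 19.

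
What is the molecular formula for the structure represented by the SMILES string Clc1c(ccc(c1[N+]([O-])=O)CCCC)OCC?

C12H16ClNO3

Heavy atoms from the SMILES: 12 C, 1 Cl, 1 N, 3 O.
Implicit hydrogens by atom environment:
  4 × C: 2 H each → 8
  4 × C (aromatic): no H
  2 × C: 3 H each → 6
  2 × C (aromatic): 1 H each → 2
  2 × O: no H
  1 × Cl: no H
  1 × N (charge +1): no H
  1 × O (charge -1): no H
  Total hydrogens = 16.
Molecular formula: C12H16ClNO3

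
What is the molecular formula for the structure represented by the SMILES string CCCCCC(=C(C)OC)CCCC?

C13H26O

Heavy atoms from the SMILES: 13 C, 1 O.
Implicit hydrogens by atom environment:
  7 × C: 2 H each → 14
  4 × C: 3 H each → 12
  2 × C: no H
  1 × O: no H
  Total hydrogens = 26.
Molecular formula: C13H26O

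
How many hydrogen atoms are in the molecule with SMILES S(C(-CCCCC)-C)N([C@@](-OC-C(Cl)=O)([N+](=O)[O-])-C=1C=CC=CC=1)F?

Hydrogens are implicit in SMILES; fill each atom to its normal valence:
  5 × C: 2 H each → 10
  5 × C (aromatic): 1 H each → 5
  3 × O: no H
  2 × C: 3 H each → 6
  2 × C: no H
  1 × C: 1 H
  1 × C (aromatic): no H
  1 × Cl: no H
  1 × F: no H
  1 × N: no H
  1 × N (charge +1): no H
  1 × O (charge -1): no H
  1 × S: no H
  Total hydrogens = 22.

22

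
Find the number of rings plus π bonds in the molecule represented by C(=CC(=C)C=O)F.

Molecular formula from the SMILES: C5H5FO.
DoU = (2C + 2 + N − H − X)/2 = (2·5 + 2 + 0 − 5 − 1)/2 = 6/2 = 3.
(Structurally: 0 ring(s) + 3 π bond(s) = 3.)

3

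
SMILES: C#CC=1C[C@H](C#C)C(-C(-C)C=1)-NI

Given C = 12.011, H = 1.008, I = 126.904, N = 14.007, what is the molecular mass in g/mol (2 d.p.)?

Molecular formula: C11H12IN.
M = 11×12.011 + 12×1.008 + 1×126.904 + 1×14.007 = 285.13 g/mol.

285.13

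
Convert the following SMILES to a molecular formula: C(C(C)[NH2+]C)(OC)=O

Heavy atoms from the SMILES: 5 C, 1 N, 2 O.
Implicit hydrogens by atom environment:
  3 × C: 3 H each → 9
  2 × O: no H
  1 × C: 1 H
  1 × C: no H
  1 × N (charge +1): 2 H
  Total hydrogens = 12.
Net charge +1.
Molecular formula: C5H12NO2+

C5H12NO2+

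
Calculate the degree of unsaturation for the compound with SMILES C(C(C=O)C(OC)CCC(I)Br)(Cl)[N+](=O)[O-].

2

Molecular formula from the SMILES: C8H12BrClINO4.
DoU = (2C + 2 + N − H − X)/2 = (2·8 + 2 + 1 − 12 − 3)/2 = 4/2 = 2.
(Structurally: 0 ring(s) + 2 π bond(s) = 2.)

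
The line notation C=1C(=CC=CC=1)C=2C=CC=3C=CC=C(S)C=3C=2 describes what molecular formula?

C16H12S

Heavy atoms from the SMILES: 16 C, 1 S.
Implicit hydrogens by atom environment:
  11 × C (aromatic): 1 H each → 11
  5 × C (aromatic): no H
  1 × S: 1 H
  Total hydrogens = 12.
Molecular formula: C16H12S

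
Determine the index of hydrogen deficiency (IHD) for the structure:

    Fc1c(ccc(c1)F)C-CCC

4

Molecular formula from the SMILES: C10H12F2.
DoU = (2C + 2 + N − H − X)/2 = (2·10 + 2 + 0 − 12 − 2)/2 = 8/2 = 4.
(Structurally: 1 ring(s) + 3 π bond(s) = 4.)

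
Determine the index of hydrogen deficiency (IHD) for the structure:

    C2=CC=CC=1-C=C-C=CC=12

7

Molecular formula from the SMILES: C10H8.
DoU = (2C + 2 + N − H − X)/2 = (2·10 + 2 + 0 − 8 − 0)/2 = 14/2 = 7.
(Structurally: 2 ring(s) + 5 π bond(s) = 7.)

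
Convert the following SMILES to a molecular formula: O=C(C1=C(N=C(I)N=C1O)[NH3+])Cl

Heavy atoms from the SMILES: 5 C, 1 Cl, 1 I, 3 N, 2 O.
Implicit hydrogens by atom environment:
  4 × C (aromatic): no H
  2 × N (aromatic): no H
  1 × C: no H
  1 × Cl: no H
  1 × I: no H
  1 × N (charge +1): 3 H
  1 × O: 1 H
  1 × O: no H
  Total hydrogens = 4.
Net charge +1.
Molecular formula: C5H4ClIN3O2+

C5H4ClIN3O2+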